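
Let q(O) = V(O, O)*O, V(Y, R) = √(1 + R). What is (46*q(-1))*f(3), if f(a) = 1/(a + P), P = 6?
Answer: 0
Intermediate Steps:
f(a) = 1/(6 + a) (f(a) = 1/(a + 6) = 1/(6 + a))
q(O) = O*√(1 + O) (q(O) = √(1 + O)*O = O*√(1 + O))
(46*q(-1))*f(3) = (46*(-√(1 - 1)))/(6 + 3) = (46*(-√0))/9 = (46*(-1*0))*(⅑) = (46*0)*(⅑) = 0*(⅑) = 0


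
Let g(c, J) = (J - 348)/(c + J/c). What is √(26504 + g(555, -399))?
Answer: √278671725401366/102542 ≈ 162.80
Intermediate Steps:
g(c, J) = (-348 + J)/(c + J/c)
√(26504 + g(555, -399)) = √(26504 + 555*(-348 - 399)/(-399 + 555²)) = √(26504 + 555*(-747)/(-399 + 308025)) = √(26504 + 555*(-747)/307626) = √(26504 + 555*(1/307626)*(-747)) = √(26504 - 138195/102542) = √(2717634973/102542) = √278671725401366/102542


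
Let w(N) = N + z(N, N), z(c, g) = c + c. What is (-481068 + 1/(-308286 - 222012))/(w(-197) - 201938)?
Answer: 255109398265/107400723642 ≈ 2.3753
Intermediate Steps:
z(c, g) = 2*c
w(N) = 3*N (w(N) = N + 2*N = 3*N)
(-481068 + 1/(-308286 - 222012))/(w(-197) - 201938) = (-481068 + 1/(-308286 - 222012))/(3*(-197) - 201938) = (-481068 + 1/(-530298))/(-591 - 201938) = (-481068 - 1/530298)/(-202529) = -255109398265/530298*(-1/202529) = 255109398265/107400723642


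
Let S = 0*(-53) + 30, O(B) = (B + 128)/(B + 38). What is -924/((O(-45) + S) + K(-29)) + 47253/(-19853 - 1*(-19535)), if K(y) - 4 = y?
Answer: -2935/212 ≈ -13.844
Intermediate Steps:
K(y) = 4 + y
O(B) = (128 + B)/(38 + B)
S = 30 (S = 0 + 30 = 30)
-924/((O(-45) + S) + K(-29)) + 47253/(-19853 - 1*(-19535)) = -924/(((128 - 45)/(38 - 45) + 30) + (4 - 29)) + 47253/(-19853 - 1*(-19535)) = -924/((83/(-7) + 30) - 25) + 47253/(-19853 + 19535) = -924/((-⅐*83 + 30) - 25) + 47253/(-318) = -924/((-83/7 + 30) - 25) + 47253*(-1/318) = -924/(127/7 - 25) - 15751/106 = -924/(-48/7) - 15751/106 = -924*(-7/48) - 15751/106 = 539/4 - 15751/106 = -2935/212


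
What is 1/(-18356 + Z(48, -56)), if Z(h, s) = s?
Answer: -1/18412 ≈ -5.4312e-5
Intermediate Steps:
1/(-18356 + Z(48, -56)) = 1/(-18356 - 56) = 1/(-18412) = -1/18412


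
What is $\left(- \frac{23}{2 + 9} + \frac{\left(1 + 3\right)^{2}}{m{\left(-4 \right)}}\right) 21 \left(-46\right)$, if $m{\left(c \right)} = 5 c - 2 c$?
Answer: $\frac{36386}{11} \approx 3307.8$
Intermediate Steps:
$m{\left(c \right)} = 3 c$
$\left(- \frac{23}{2 + 9} + \frac{\left(1 + 3\right)^{2}}{m{\left(-4 \right)}}\right) 21 \left(-46\right) = \left(- \frac{23}{2 + 9} + \frac{\left(1 + 3\right)^{2}}{3 \left(-4\right)}\right) 21 \left(-46\right) = \left(- \frac{23}{11} + \frac{4^{2}}{-12}\right) 21 \left(-46\right) = \left(\left(-23\right) \frac{1}{11} + 16 \left(- \frac{1}{12}\right)\right) 21 \left(-46\right) = \left(- \frac{23}{11} - \frac{4}{3}\right) 21 \left(-46\right) = \left(- \frac{113}{33}\right) 21 \left(-46\right) = \left(- \frac{791}{11}\right) \left(-46\right) = \frac{36386}{11}$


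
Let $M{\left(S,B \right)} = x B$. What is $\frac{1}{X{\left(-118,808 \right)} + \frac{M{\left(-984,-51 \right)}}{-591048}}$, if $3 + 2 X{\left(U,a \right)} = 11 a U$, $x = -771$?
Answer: $- \frac{65672}{34437974301} \approx -1.907 \cdot 10^{-6}$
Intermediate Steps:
$M{\left(S,B \right)} = - 771 B$
$X{\left(U,a \right)} = - \frac{3}{2} + \frac{11 U a}{2}$ ($X{\left(U,a \right)} = - \frac{3}{2} + \frac{11 a U}{2} = - \frac{3}{2} + \frac{11 U a}{2}$)
$\frac{1}{X{\left(-118,808 \right)} + \frac{M{\left(-984,-51 \right)}}{-591048}} = \frac{1}{\left(- \frac{3}{2} + \frac{11}{2} \left(-118\right) 808\right) + \frac{\left(-771\right) \left(-51\right)}{-591048}} = \frac{1}{\left(- \frac{3}{2} - 524392\right) + 39321 \left(- \frac{1}{591048}\right)} = \frac{1}{- \frac{1048787}{2} - \frac{4369}{65672}} = \frac{1}{- \frac{34437974301}{65672}} = - \frac{65672}{34437974301}$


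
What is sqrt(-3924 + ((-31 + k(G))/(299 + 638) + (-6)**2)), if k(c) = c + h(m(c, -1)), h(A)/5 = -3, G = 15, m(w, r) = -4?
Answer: I*sqrt(3413572519)/937 ≈ 62.354*I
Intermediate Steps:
h(A) = -15 (h(A) = 5*(-3) = -15)
k(c) = -15 + c (k(c) = c - 15 = -15 + c)
sqrt(-3924 + ((-31 + k(G))/(299 + 638) + (-6)**2)) = sqrt(-3924 + ((-31 + (-15 + 15))/(299 + 638) + (-6)**2)) = sqrt(-3924 + ((-31 + 0)/937 + 36)) = sqrt(-3924 + (-31*1/937 + 36)) = sqrt(-3924 + (-31/937 + 36)) = sqrt(-3924 + 33701/937) = sqrt(-3643087/937) = I*sqrt(3413572519)/937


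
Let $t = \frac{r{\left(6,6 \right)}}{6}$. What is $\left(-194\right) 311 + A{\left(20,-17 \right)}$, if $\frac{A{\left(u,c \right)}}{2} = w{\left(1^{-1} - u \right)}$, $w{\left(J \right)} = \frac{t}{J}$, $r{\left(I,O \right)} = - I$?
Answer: $- \frac{1146344}{19} \approx -60334.0$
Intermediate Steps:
$t = -1$ ($t = \frac{\left(-1\right) 6}{6} = \left(-6\right) \frac{1}{6} = -1$)
$w{\left(J \right)} = - \frac{1}{J}$
$A{\left(u,c \right)} = - \frac{2}{1 - u}$ ($A{\left(u,c \right)} = 2 \left(- \frac{1}{1^{-1} - u}\right) = 2 \left(- \frac{1}{1 - u}\right) = - \frac{2}{1 - u}$)
$\left(-194\right) 311 + A{\left(20,-17 \right)} = \left(-194\right) 311 + \frac{2}{-1 + 20} = -60334 + \frac{2}{19} = - \frac{1146344}{19}$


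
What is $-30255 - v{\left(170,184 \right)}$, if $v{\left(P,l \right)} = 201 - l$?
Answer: $-30272$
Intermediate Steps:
$-30255 - v{\left(170,184 \right)} = -30255 - \left(201 - 184\right) = -30255 - 17 = -30272$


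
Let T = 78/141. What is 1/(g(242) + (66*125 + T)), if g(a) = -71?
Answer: 47/384439 ≈ 0.00012226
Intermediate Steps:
T = 26/47 (T = 78*(1/141) = 26/47 ≈ 0.55319)
1/(g(242) + (66*125 + T)) = 1/(-71 + (66*125 + 26/47)) = 1/(-71 + (8250 + 26/47)) = 1/(-71 + 387776/47) = 1/(384439/47) = 47/384439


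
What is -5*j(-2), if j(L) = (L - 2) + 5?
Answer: -5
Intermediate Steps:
j(L) = 3 + L (j(L) = (-2 + L) + 5 = 3 + L)
-5*j(-2) = -5*(3 - 2) = -5*1 = -5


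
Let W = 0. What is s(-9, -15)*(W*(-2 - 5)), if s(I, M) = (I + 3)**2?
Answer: 0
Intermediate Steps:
s(I, M) = (3 + I)**2
s(-9, -15)*(W*(-2 - 5)) = (3 - 9)**2*(0*(-2 - 5)) = (-6)**2*(0*(-7)) = 36*0 = 0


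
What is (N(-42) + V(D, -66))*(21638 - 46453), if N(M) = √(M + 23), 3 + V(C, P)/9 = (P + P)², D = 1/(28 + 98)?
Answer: -3890719035 - 24815*I*√19 ≈ -3.8907e+9 - 1.0817e+5*I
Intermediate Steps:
D = 1/126 ≈ 0.0079365
V(C, P) = -27 + 36*P² (V(C, P) = -27 + 9*(P + P)² = -27 + 9*(2*P)² = -27 + 9*(4*P²) = -27 + 36*P²)
N(M) = √(23 + M)
(N(-42) + V(D, -66))*(21638 - 46453) = (√(23 - 42) + (-27 + 36*(-66)²))*(21638 - 46453) = (√(-19) + (-27 + 36*4356))*(-24815) = (I*√19 + (-27 + 156816))*(-24815) = (I*√19 + 156789)*(-24815) = (156789 + I*√19)*(-24815) = -3890719035 - 24815*I*√19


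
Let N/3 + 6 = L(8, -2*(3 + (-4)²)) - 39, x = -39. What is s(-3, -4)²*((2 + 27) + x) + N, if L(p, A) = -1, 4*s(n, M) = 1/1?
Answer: -1109/8 ≈ -138.63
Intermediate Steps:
s(n, M) = ¼ (s(n, M) = (¼)/1 = (¼)*1 = ¼)
N = -138 (N = -18 + 3*(-1 - 39) = -18 + 3*(-40) = -18 - 120 = -138)
s(-3, -4)²*((2 + 27) + x) + N = (¼)²*((2 + 27) - 39) - 138 = (29 - 39)/16 - 138 = (1/16)*(-10) - 138 = -5/8 - 138 = -1109/8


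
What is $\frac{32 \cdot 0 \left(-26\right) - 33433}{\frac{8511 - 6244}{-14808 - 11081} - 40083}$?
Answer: $\frac{865546937}{1037711054} \approx 0.83409$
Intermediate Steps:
$\frac{32 \cdot 0 \left(-26\right) - 33433}{\frac{8511 - 6244}{-14808 - 11081} - 40083} = \frac{0 \left(-26\right) - 33433}{\frac{2267}{-25889} - 40083} = \frac{0 - 33433}{2267 \left(- \frac{1}{25889}\right) - 40083} = - \frac{33433}{- \frac{2267}{25889} - 40083} = - \frac{33433}{- \frac{1037711054}{25889}} = \left(-33433\right) \left(- \frac{25889}{1037711054}\right) = \frac{865546937}{1037711054}$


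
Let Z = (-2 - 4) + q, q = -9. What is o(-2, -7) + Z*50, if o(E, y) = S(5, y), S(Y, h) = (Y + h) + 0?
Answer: -752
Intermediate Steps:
S(Y, h) = Y + h
o(E, y) = 5 + y
Z = -15 (Z = (-2 - 4) - 9 = -6 - 9 = -15)
o(-2, -7) + Z*50 = (5 - 7) - 15*50 = -2 - 750 = -752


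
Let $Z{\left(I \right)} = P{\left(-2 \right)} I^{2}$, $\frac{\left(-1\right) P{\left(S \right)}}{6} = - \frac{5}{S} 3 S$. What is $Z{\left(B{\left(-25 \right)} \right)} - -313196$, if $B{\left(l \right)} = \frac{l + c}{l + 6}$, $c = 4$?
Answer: $\frac{113103446}{361} \approx 3.1331 \cdot 10^{5}$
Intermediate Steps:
$B{\left(l \right)} = \frac{4 + l}{6 + l}$ ($B{\left(l \right)} = \frac{l + 4}{l + 6} = \frac{4 + l}{6 + l}$)
$P{\left(S \right)} = 90$ ($P{\left(S \right)} = - 6 - \frac{5}{S} 3 S = - 6 - \frac{15}{S} S = \left(-6\right) \left(-15\right) = 90$)
$Z{\left(I \right)} = 90 I^{2}$
$Z{\left(B{\left(-25 \right)} \right)} - -313196 = 90 \left(\frac{4 - 25}{6 - 25}\right)^{2} - -313196 = 90 \left(\frac{1}{-19} \left(-21\right)\right)^{2} + 313196 = 90 \left(\left(- \frac{1}{19}\right) \left(-21\right)\right)^{2} + 313196 = 90 \left(\frac{21}{19}\right)^{2} + 313196 = 90 \cdot \frac{441}{361} + 313196 = \frac{39690}{361} + 313196 = \frac{113103446}{361}$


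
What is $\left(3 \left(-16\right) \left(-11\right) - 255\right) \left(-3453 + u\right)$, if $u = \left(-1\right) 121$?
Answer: $-975702$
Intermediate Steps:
$u = -121$
$\left(3 \left(-16\right) \left(-11\right) - 255\right) \left(-3453 + u\right) = \left(3 \left(-16\right) \left(-11\right) - 255\right) \left(-3453 - 121\right) = \left(\left(-48\right) \left(-11\right) - 255\right) \left(-3574\right) = \left(528 - 255\right) \left(-3574\right) = 273 \left(-3574\right) = -975702$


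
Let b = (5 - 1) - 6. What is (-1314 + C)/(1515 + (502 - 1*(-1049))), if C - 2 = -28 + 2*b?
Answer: -32/73 ≈ -0.43836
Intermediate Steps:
b = -2 (b = 4 - 6 = -2)
C = -30 (C = 2 + (-28 + 2*(-2)) = 2 + (-28 - 4) = 2 - 32 = -30)
(-1314 + C)/(1515 + (502 - 1*(-1049))) = (-1314 - 30)/(1515 + (502 - 1*(-1049))) = -1344/(1515 + (502 + 1049)) = -1344/(1515 + 1551) = -1344/3066 = -1344*1/3066 = -32/73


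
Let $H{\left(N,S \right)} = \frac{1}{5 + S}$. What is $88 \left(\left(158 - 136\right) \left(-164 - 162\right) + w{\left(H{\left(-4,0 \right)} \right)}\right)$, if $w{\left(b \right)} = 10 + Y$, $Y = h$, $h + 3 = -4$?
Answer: $-630872$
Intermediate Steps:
$h = -7$ ($h = -3 - 4 = -7$)
$Y = -7$
$w{\left(b \right)} = 3$ ($w{\left(b \right)} = 10 - 7 = 3$)
$88 \left(\left(158 - 136\right) \left(-164 - 162\right) + w{\left(H{\left(-4,0 \right)} \right)}\right) = 88 \left(\left(158 - 136\right) \left(-164 - 162\right) + 3\right) = 88 \left(22 \left(-326\right) + 3\right) = 88 \left(-7172 + 3\right) = 88 \left(-7169\right) = -630872$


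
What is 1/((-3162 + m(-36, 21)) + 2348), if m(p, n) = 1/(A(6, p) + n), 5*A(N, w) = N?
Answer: -111/90349 ≈ -0.0012286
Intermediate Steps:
A(N, w) = N/5
m(p, n) = 1/(6/5 + n) (m(p, n) = 1/((⅕)*6 + n) = 1/(6/5 + n))
1/((-3162 + m(-36, 21)) + 2348) = 1/((-3162 + 5/(6 + 5*21)) + 2348) = 1/((-3162 + 5/(6 + 105)) + 2348) = 1/((-3162 + 5/111) + 2348) = 1/(-350977/111 + 2348) = 1/(-90349/111) = -111/90349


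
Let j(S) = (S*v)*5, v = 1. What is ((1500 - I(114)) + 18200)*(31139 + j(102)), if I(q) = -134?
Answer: 627726266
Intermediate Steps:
j(S) = 5*S (j(S) = (S*1)*5 = S*5 = 5*S)
((1500 - I(114)) + 18200)*(31139 + j(102)) = ((1500 - 1*(-134)) + 18200)*(31139 + 5*102) = ((1500 + 134) + 18200)*(31139 + 510) = (1634 + 18200)*31649 = 19834*31649 = 627726266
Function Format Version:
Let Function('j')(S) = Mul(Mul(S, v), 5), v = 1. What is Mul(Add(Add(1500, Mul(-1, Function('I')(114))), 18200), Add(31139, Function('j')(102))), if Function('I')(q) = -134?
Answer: 627726266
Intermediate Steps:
Function('j')(S) = Mul(5, S) (Function('j')(S) = Mul(Mul(S, 1), 5) = Mul(S, 5) = Mul(5, S))
Mul(Add(Add(1500, Mul(-1, Function('I')(114))), 18200), Add(31139, Function('j')(102))) = Mul(Add(Add(1500, Mul(-1, -134)), 18200), Add(31139, Mul(5, 102))) = Mul(Add(Add(1500, 134), 18200), Add(31139, 510)) = Mul(Add(1634, 18200), 31649) = Mul(19834, 31649) = 627726266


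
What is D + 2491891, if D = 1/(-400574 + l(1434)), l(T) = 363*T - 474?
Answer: 297766023155/119494 ≈ 2.4919e+6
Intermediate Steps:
l(T) = -474 + 363*T
D = 1/119494 (D = 1/(-400574 + (-474 + 363*1434)) = 1/(-400574 + (-474 + 520542)) = 1/(-400574 + 520068) = 1/119494 ≈ 8.3686e-6)
D + 2491891 = 1/119494 + 2491891 = 297766023155/119494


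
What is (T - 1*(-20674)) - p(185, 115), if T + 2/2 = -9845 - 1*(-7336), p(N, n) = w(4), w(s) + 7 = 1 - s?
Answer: 18174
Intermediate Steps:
w(s) = -6 - s (w(s) = -7 + (1 - s) = -6 - s)
p(N, n) = -10 (p(N, n) = -6 - 1*4 = -6 - 4 = -10)
T = -2510 (T = -1 + (-9845 - 1*(-7336)) = -1 + (-9845 + 7336) = -1 - 2509 = -2510)
(T - 1*(-20674)) - p(185, 115) = (-2510 - 1*(-20674)) - 1*(-10) = (-2510 + 20674) + 10 = 18164 + 10 = 18174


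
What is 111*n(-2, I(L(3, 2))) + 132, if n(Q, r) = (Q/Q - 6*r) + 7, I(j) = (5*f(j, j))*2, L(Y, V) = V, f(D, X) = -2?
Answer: 14340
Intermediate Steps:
I(j) = -20 (I(j) = (5*(-2))*2 = -10*2 = -20)
n(Q, r) = 8 - 6*r (n(Q, r) = (1 - 6*r) + 7 = 8 - 6*r)
111*n(-2, I(L(3, 2))) + 132 = 111*(8 - 6*(-20)) + 132 = 111*(8 + 120) + 132 = 111*128 + 132 = 14208 + 132 = 14340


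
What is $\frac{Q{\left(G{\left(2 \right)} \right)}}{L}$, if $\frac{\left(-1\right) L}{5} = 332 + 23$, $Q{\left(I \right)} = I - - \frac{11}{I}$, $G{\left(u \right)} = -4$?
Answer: $\frac{27}{7100} \approx 0.0038028$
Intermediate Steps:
$Q{\left(I \right)} = I + \frac{11}{I}$
$L = -1775$ ($L = - 5 \left(332 + 23\right) = \left(-5\right) 355 = -1775$)
$\frac{Q{\left(G{\left(2 \right)} \right)}}{L} = \frac{-4 + \frac{11}{-4}}{-1775} = \left(-4 + 11 \left(- \frac{1}{4}\right)\right) \left(- \frac{1}{1775}\right) = \left(-4 - \frac{11}{4}\right) \left(- \frac{1}{1775}\right) = \left(- \frac{27}{4}\right) \left(- \frac{1}{1775}\right) = \frac{27}{7100}$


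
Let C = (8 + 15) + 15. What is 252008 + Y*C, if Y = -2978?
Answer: 138844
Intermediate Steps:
C = 38 (C = 23 + 15 = 38)
252008 + Y*C = 252008 - 2978*38 = 252008 - 113164 = 138844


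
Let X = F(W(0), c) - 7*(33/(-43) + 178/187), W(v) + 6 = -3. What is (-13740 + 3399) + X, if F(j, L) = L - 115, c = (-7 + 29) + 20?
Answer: -83749355/8041 ≈ -10415.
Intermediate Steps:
W(v) = -9 (W(v) = -6 - 3 = -9)
c = 42 (c = 22 + 20 = 42)
F(j, L) = -115 + L
X = -597374/8041 (X = (-115 + 42) - 7*(33/(-43) + 178/187) = -73 - 7*(33*(-1/43) + 178*(1/187)) = -73 - 7*(-33/43 + 178/187) = -73 - 7*1483/8041 = -73 - 1*10381/8041 = -73 - 10381/8041 = -597374/8041 ≈ -74.291)
(-13740 + 3399) + X = (-13740 + 3399) - 597374/8041 = -10341 - 597374/8041 = -83749355/8041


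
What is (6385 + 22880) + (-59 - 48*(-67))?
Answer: 32422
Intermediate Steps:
(6385 + 22880) + (-59 - 48*(-67)) = 29265 + (-59 + 3216) = 29265 + 3157 = 32422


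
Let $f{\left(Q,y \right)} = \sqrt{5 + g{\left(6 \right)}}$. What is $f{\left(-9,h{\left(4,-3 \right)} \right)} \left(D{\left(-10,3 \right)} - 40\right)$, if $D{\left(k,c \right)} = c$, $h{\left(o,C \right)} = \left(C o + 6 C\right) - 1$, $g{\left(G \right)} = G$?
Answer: $- 37 \sqrt{11} \approx -122.72$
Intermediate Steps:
$h{\left(o,C \right)} = -1 + 6 C + C o$ ($h{\left(o,C \right)} = \left(6 C + C o\right) - 1 = -1 + 6 C + C o$)
$f{\left(Q,y \right)} = \sqrt{11}$ ($f{\left(Q,y \right)} = \sqrt{5 + 6} = \sqrt{11}$)
$f{\left(-9,h{\left(4,-3 \right)} \right)} \left(D{\left(-10,3 \right)} - 40\right) = \sqrt{11} \left(3 - 40\right) = \sqrt{11} \left(-37\right) = - 37 \sqrt{11}$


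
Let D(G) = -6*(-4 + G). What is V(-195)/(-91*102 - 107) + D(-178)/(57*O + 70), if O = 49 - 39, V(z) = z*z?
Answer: -3520803/1502240 ≈ -2.3437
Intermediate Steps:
V(z) = z²
O = 10
D(G) = 24 - 6*G
V(-195)/(-91*102 - 107) + D(-178)/(57*O + 70) = (-195)²/(-91*102 - 107) + (24 - 6*(-178))/(57*10 + 70) = 38025/(-9282 - 107) + (24 + 1068)/(570 + 70) = 38025/(-9389) + 1092/640 = 38025*(-1/9389) + 1092*(1/640) = -38025/9389 + 273/160 = -3520803/1502240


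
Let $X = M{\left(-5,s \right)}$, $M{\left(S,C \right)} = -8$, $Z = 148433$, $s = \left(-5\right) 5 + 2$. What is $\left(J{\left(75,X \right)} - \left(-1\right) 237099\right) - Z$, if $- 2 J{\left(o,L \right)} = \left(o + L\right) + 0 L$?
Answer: $\frac{177265}{2} \approx 88633.0$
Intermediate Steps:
$s = -23$ ($s = -25 + 2 = -23$)
$X = -8$
$J{\left(o,L \right)} = - \frac{L}{2} - \frac{o}{2}$ ($J{\left(o,L \right)} = - \frac{\left(o + L\right) + 0 L}{2} = - \frac{\left(L + o\right) + 0}{2} = - \frac{L + o}{2} = - \frac{L}{2} - \frac{o}{2}$)
$\left(J{\left(75,X \right)} - \left(-1\right) 237099\right) - Z = \left(\left(\left(- \frac{1}{2}\right) \left(-8\right) - \frac{75}{2}\right) - \left(-1\right) 237099\right) - 148433 = \left(\left(4 - \frac{75}{2}\right) - -237099\right) - 148433 = \left(- \frac{67}{2} + 237099\right) - 148433 = \frac{474131}{2} - 148433 = \frac{177265}{2}$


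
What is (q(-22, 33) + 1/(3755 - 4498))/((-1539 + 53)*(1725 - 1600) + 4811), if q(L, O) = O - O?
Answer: 1/134437677 ≈ 7.4384e-9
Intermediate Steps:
q(L, O) = 0
(q(-22, 33) + 1/(3755 - 4498))/((-1539 + 53)*(1725 - 1600) + 4811) = (0 + 1/(3755 - 4498))/((-1539 + 53)*(1725 - 1600) + 4811) = (0 + 1/(-743))/(-1486*125 + 4811) = (0 - 1/743)/(-185750 + 4811) = -1/743/(-180939) = -1/743*(-1/180939) = 1/134437677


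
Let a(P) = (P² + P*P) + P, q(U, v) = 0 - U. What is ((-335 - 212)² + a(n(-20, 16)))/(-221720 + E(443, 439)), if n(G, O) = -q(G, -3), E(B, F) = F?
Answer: -299989/221281 ≈ -1.3557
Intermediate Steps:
q(U, v) = -U
n(G, O) = G (n(G, O) = -(-1)*G = G)
a(P) = P + 2*P² (a(P) = (P² + P²) + P = 2*P² + P = P + 2*P²)
((-335 - 212)² + a(n(-20, 16)))/(-221720 + E(443, 439)) = ((-335 - 212)² - 20*(1 + 2*(-20)))/(-221720 + 439) = ((-547)² - 20*(1 - 40))/(-221281) = (299209 - 20*(-39))*(-1/221281) = (299209 + 780)*(-1/221281) = 299989*(-1/221281) = -299989/221281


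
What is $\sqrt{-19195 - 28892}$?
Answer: $3 i \sqrt{5343} \approx 219.29 i$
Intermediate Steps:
$\sqrt{-19195 - 28892} = \sqrt{-48087} = 3 i \sqrt{5343}$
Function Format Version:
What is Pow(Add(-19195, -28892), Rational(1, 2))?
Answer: Mul(3, I, Pow(5343, Rational(1, 2))) ≈ Mul(219.29, I)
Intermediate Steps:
Pow(Add(-19195, -28892), Rational(1, 2)) = Pow(-48087, Rational(1, 2)) = Mul(3, I, Pow(5343, Rational(1, 2)))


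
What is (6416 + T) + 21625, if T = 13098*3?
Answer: 67335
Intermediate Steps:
T = 39294
(6416 + T) + 21625 = (6416 + 39294) + 21625 = 45710 + 21625 = 67335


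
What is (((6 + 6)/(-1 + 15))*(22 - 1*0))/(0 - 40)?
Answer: -33/70 ≈ -0.47143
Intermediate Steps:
(((6 + 6)/(-1 + 15))*(22 - 1*0))/(0 - 40) = ((12/14)*(22 + 0))/(-40) = ((12*(1/14))*22)*(-1/40) = ((6/7)*22)*(-1/40) = (132/7)*(-1/40) = -33/70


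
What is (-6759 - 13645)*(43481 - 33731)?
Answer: -198939000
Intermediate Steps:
(-6759 - 13645)*(43481 - 33731) = -20404*9750 = -198939000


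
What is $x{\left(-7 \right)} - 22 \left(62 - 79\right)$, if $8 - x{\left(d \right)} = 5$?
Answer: $377$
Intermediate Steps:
$x{\left(d \right)} = 3$ ($x{\left(d \right)} = 8 - 5 = 3$)
$x{\left(-7 \right)} - 22 \left(62 - 79\right) = 3 - 22 \left(62 - 79\right) = 3 - -374 = 3 + 374 = 377$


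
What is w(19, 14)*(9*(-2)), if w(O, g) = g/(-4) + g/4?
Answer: 0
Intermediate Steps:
w(O, g) = 0 (w(O, g) = g*(-¼) + g*(¼) = -g/4 + g/4 = 0)
w(19, 14)*(9*(-2)) = 0*(9*(-2)) = 0*(-18) = 0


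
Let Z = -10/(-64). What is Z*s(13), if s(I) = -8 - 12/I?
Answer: -145/104 ≈ -1.3942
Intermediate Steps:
s(I) = -8 - 12/I
Z = 5/32 (Z = -10*(-1/64) = 5/32 ≈ 0.15625)
Z*s(13) = 5*(-8 - 12/13)/32 = (5/32)*(-116/13) = -145/104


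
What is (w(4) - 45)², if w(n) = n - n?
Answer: 2025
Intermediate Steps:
w(n) = 0
(w(4) - 45)² = (0 - 45)² = (-45)² = 2025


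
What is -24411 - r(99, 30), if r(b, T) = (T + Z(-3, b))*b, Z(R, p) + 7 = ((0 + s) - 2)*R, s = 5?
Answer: -25797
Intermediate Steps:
Z(R, p) = -7 + 3*R (Z(R, p) = -7 + ((0 + 5) - 2)*R = -7 + (5 - 2)*R = -7 + 3*R)
r(b, T) = b*(-16 + T) (r(b, T) = (T + (-7 + 3*(-3)))*b = (T + (-7 - 9))*b = (T - 16)*b = (-16 + T)*b = b*(-16 + T))
-24411 - r(99, 30) = -24411 - 99*(-16 + 30) = -24411 - 99*14 = -24411 - 1*1386 = -24411 - 1386 = -25797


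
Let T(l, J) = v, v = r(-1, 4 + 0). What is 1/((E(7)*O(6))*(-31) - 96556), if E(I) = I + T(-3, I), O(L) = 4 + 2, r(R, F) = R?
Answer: -1/97672 ≈ -1.0238e-5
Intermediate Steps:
O(L) = 6
v = -1
T(l, J) = -1
E(I) = -1 + I (E(I) = I - 1 = -1 + I)
1/((E(7)*O(6))*(-31) - 96556) = 1/(((-1 + 7)*6)*(-31) - 96556) = 1/((6*6)*(-31) - 96556) = 1/(36*(-31) - 96556) = 1/(-1116 - 96556) = 1/(-97672) = -1/97672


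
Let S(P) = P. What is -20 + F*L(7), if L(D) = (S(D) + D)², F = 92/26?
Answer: 8756/13 ≈ 673.54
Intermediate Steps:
F = 46/13 (F = 92*(1/26) = 46/13 ≈ 3.5385)
L(D) = 4*D² (L(D) = (D + D)² = (2*D)² = 4*D²)
-20 + F*L(7) = -20 + 46*(4*7²)/13 = -20 + 46*(4*49)/13 = -20 + (46/13)*196 = -20 + 9016/13 = 8756/13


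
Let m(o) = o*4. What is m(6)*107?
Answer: 2568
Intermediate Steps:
m(o) = 4*o
m(6)*107 = (4*6)*107 = 24*107 = 2568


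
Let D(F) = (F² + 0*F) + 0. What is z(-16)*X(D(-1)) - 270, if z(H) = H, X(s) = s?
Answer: -286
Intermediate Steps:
D(F) = F² (D(F) = (F² + 0) + 0 = F² + 0 = F²)
z(-16)*X(D(-1)) - 270 = -16*(-1)² - 270 = -16*1 - 270 = -16 - 270 = -286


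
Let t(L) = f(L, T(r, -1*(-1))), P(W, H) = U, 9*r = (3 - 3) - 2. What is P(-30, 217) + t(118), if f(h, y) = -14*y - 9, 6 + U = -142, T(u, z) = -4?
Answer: -101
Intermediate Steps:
r = -2/9 (r = ((3 - 3) - 2)/9 = (0 - 2)/9 = (1/9)*(-2) = -2/9 ≈ -0.22222)
U = -148 (U = -6 - 142 = -148)
P(W, H) = -148
f(h, y) = -9 - 14*y
t(L) = 47 (t(L) = -9 - 14*(-4) = -9 + 56 = 47)
P(-30, 217) + t(118) = -148 + 47 = -101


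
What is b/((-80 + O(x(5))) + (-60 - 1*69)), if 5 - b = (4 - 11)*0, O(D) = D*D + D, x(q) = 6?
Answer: -5/167 ≈ -0.029940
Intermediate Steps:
O(D) = D + D² (O(D) = D² + D = D + D²)
b = 5 (b = 5 - (4 - 11)*0 = 5 - (-7)*0 = 5 - 1*0 = 5 + 0 = 5)
b/((-80 + O(x(5))) + (-60 - 1*69)) = 5/((-80 + 6*(1 + 6)) + (-60 - 1*69)) = 5/((-80 + 6*7) + (-60 - 69)) = 5/((-80 + 42) - 129) = 5/(-38 - 129) = 5/(-167) = 5*(-1/167) = -5/167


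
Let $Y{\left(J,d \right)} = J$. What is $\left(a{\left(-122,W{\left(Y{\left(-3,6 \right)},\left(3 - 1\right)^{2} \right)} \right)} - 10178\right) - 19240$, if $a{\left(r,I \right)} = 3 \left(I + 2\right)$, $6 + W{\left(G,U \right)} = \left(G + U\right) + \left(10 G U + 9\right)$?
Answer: $-29760$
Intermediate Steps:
$W{\left(G,U \right)} = 3 + G + U + 10 G U$ ($W{\left(G,U \right)} = -6 + \left(\left(G + U\right) + \left(10 G U + 9\right)\right) = -6 + \left(\left(G + U\right) + \left(9 + 10 G U\right)\right) = -6 + \left(9 + G + U + 10 G U\right) = 3 + G + U + 10 G U$)
$a{\left(r,I \right)} = 6 + 3 I$ ($a{\left(r,I \right)} = 3 \left(2 + I\right) = 6 + 3 I$)
$\left(a{\left(-122,W{\left(Y{\left(-3,6 \right)},\left(3 - 1\right)^{2} \right)} \right)} - 10178\right) - 19240 = \left(\left(6 + 3 \left(3 - 3 + \left(3 - 1\right)^{2} + 10 \left(-3\right) \left(3 - 1\right)^{2}\right)\right) - 10178\right) - 19240 = \left(\left(6 + 3 \left(3 - 3 + 2^{2} + 10 \left(-3\right) 2^{2}\right)\right) - 10178\right) - 19240 = \left(\left(6 + 3 \left(3 - 3 + 4 + 10 \left(-3\right) 4\right)\right) - 10178\right) - 19240 = \left(\left(6 + 3 \left(3 - 3 + 4 - 120\right)\right) - 10178\right) - 19240 = \left(\left(6 + 3 \left(-116\right)\right) - 10178\right) - 19240 = \left(\left(6 - 348\right) - 10178\right) - 19240 = \left(-342 - 10178\right) - 19240 = -10520 - 19240 = -29760$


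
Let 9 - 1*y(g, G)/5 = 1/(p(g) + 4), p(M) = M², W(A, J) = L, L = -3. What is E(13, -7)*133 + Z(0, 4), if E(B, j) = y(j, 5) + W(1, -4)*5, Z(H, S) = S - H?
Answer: 211017/53 ≈ 3981.5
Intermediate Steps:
W(A, J) = -3
y(g, G) = 45 - 5/(4 + g²) (y(g, G) = 45 - 5/(g² + 4) = 45 - 5/(4 + g²))
E(B, j) = -15 + 5*(35 + 9*j²)/(4 + j²) (E(B, j) = 5*(35 + 9*j²)/(4 + j²) - 3*5 = 5*(35 + 9*j²)/(4 + j²) - 15 = -15 + 5*(35 + 9*j²)/(4 + j²))
E(13, -7)*133 + Z(0, 4) = (5*(23 + 6*(-7)²)/(4 + (-7)²))*133 + (4 - 1*0) = (5*(23 + 6*49)/(4 + 49))*133 + (4 + 0) = (5*(23 + 294)/53)*133 + 4 = (5*(1/53)*317)*133 + 4 = (1585/53)*133 + 4 = 210805/53 + 4 = 211017/53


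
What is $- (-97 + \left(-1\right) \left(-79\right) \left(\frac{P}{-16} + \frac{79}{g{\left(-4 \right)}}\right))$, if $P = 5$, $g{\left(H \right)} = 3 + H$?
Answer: $\frac{101803}{16} \approx 6362.7$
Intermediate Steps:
$- (-97 + \left(-1\right) \left(-79\right) \left(\frac{P}{-16} + \frac{79}{g{\left(-4 \right)}}\right)) = - (-97 + \left(-1\right) \left(-79\right) \left(\frac{5}{-16} + \frac{79}{3 - 4}\right)) = - (-97 + 79 \left(5 \left(- \frac{1}{16}\right) + \frac{79}{-1}\right)) = - (-97 + 79 \left(- \frac{5}{16} + 79 \left(-1\right)\right)) = - (-97 + 79 \left(- \frac{5}{16} - 79\right)) = - (-97 + 79 \left(- \frac{1269}{16}\right)) = - (-97 - \frac{100251}{16}) = \left(-1\right) \left(- \frac{101803}{16}\right) = \frac{101803}{16}$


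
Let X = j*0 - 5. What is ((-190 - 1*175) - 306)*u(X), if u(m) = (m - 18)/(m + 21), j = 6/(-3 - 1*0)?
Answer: 15433/16 ≈ 964.56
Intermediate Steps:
j = -2 (j = 6/(-3 + 0) = 6/(-3) = 6*(-⅓) = -2)
X = -5 (X = -2*0 - 5 = 0 - 5 = -5)
u(m) = (-18 + m)/(21 + m)
((-190 - 1*175) - 306)*u(X) = ((-190 - 1*175) - 306)*((-18 - 5)/(21 - 5)) = ((-190 - 175) - 306)*(-23/16) = (-365 - 306)*((1/16)*(-23)) = -671*(-23/16) = 15433/16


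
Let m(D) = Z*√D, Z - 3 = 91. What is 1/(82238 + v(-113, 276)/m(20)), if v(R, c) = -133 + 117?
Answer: 454159355/37349157036482 + 47*√5/18674578518241 ≈ 1.2160e-5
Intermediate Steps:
Z = 94 (Z = 3 + 91 = 94)
v(R, c) = -16
m(D) = 94*√D
1/(82238 + v(-113, 276)/m(20)) = 1/(82238 - 16*√5/940) = 1/(82238 - 4*√5/235)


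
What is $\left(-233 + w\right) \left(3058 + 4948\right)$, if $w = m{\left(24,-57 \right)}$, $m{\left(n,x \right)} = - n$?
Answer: $-2057542$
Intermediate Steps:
$w = -24$ ($w = \left(-1\right) 24 = -24$)
$\left(-233 + w\right) \left(3058 + 4948\right) = \left(-233 - 24\right) \left(3058 + 4948\right) = \left(-257\right) 8006 = -2057542$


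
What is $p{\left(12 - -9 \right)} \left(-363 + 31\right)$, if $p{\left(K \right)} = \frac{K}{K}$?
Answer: $-332$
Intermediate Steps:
$p{\left(K \right)} = 1$
$p{\left(12 - -9 \right)} \left(-363 + 31\right) = 1 \left(-363 + 31\right) = 1 \left(-332\right) = -332$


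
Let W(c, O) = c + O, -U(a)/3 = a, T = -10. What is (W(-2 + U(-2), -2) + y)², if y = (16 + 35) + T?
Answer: 1849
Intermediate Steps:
U(a) = -3*a
y = 41 (y = (16 + 35) - 10 = 51 - 10 = 41)
W(c, O) = O + c
(W(-2 + U(-2), -2) + y)² = ((-2 + (-2 - 3*(-2))) + 41)² = ((-2 + (-2 + 6)) + 41)² = ((-2 + 4) + 41)² = (2 + 41)² = 43² = 1849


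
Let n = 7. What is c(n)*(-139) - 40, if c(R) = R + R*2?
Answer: -2959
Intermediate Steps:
c(R) = 3*R (c(R) = R + 2*R = 3*R)
c(n)*(-139) - 40 = (3*7)*(-139) - 40 = 21*(-139) - 40 = -2919 - 40 = -2959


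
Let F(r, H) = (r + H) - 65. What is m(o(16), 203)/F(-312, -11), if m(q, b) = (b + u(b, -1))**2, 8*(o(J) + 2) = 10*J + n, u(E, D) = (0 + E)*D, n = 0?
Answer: 0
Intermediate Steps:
u(E, D) = D*E (u(E, D) = E*D = D*E)
o(J) = -2 + 5*J/4 (o(J) = -2 + (10*J + 0)/8 = -2 + (10*J)/8 = -2 + 5*J/4)
F(r, H) = -65 + H + r (F(r, H) = (H + r) - 65 = -65 + H + r)
m(q, b) = 0 (m(q, b) = (b - b)**2 = 0**2 = 0)
m(o(16), 203)/F(-312, -11) = 0/(-65 - 11 - 312) = 0/(-388) = 0*(-1/388) = 0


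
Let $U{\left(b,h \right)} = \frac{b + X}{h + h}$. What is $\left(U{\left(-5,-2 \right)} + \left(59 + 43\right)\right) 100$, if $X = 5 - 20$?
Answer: $10700$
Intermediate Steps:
$X = -15$ ($X = 5 - 20 = -15$)
$U{\left(b,h \right)} = \frac{-15 + b}{2 h}$ ($U{\left(b,h \right)} = \frac{b - 15}{h + h} = \frac{-15 + b}{2 h}$)
$\left(U{\left(-5,-2 \right)} + \left(59 + 43\right)\right) 100 = \left(\frac{-15 - 5}{2 \left(-2\right)} + \left(59 + 43\right)\right) 100 = \left(\frac{1}{2} \left(- \frac{1}{2}\right) \left(-20\right) + 102\right) 100 = \left(5 + 102\right) 100 = 107 \cdot 100 = 10700$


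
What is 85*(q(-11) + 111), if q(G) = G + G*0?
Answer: 8500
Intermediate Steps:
q(G) = G (q(G) = G + 0 = G)
85*(q(-11) + 111) = 85*(-11 + 111) = 85*100 = 8500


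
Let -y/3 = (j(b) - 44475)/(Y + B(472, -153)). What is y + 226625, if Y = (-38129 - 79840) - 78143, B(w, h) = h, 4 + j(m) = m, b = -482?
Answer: 44478420742/196265 ≈ 2.2662e+5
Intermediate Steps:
j(m) = -4 + m
Y = -196112 (Y = -117969 - 78143 = -196112)
y = -134883/196265 (y = -3*((-4 - 482) - 44475)/(-196112 - 153) = -3*(-486 - 44475)/(-196265) = -(-134883)*(-1)/196265 = -3*44961/196265 = -134883/196265 ≈ -0.68725)
y + 226625 = -134883/196265 + 226625 = 44478420742/196265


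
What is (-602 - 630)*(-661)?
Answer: 814352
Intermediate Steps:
(-602 - 630)*(-661) = -1232*(-661) = 814352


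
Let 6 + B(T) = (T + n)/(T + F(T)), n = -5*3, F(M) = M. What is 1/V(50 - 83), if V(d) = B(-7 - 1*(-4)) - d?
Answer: 1/30 ≈ 0.033333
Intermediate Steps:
n = -15
B(T) = -6 + (-15 + T)/(2*T) (B(T) = -6 + (T - 15)/(T + T) = -6 + (-15 + T)/((2*T)) = -6 + (-15 + T)*(1/(2*T)) = -6 + (-15 + T)/(2*T))
V(d) = -3 - d (V(d) = (-15 - 11*(-7 - 1*(-4)))/(2*(-7 - 1*(-4))) - d = (-15 - 11*(-7 + 4))/(2*(-7 + 4)) - d = (1/2)*(-15 - 11*(-3))/(-3) - d = (1/2)*(-1/3)*(-15 + 33) - d = (1/2)*(-1/3)*18 - d = -3 - d)
1/V(50 - 83) = 1/(-3 - (50 - 83)) = 1/(-3 - 1*(-33)) = 1/(-3 + 33) = 1/30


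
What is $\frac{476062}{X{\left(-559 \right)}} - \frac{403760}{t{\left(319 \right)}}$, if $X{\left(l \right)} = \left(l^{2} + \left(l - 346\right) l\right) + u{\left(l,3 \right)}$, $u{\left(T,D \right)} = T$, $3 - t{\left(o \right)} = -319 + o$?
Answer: $- \frac{330200363734}{2453451} \approx -1.3459 \cdot 10^{5}$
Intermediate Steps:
$t{\left(o \right)} = 322 - o$ ($t{\left(o \right)} = 3 - \left(-319 + o\right) = 322 - o$)
$X{\left(l \right)} = l + l^{2} + l \left(-346 + l\right)$ ($X{\left(l \right)} = \left(l^{2} + \left(l - 346\right) l\right) + l = \left(l^{2} + \left(-346 + l\right) l\right) + l = \left(l^{2} + l \left(-346 + l\right)\right) + l = l + l^{2} + l \left(-346 + l\right)$)
$\frac{476062}{X{\left(-559 \right)}} - \frac{403760}{t{\left(319 \right)}} = \frac{476062}{\left(-559\right) \left(-345 + 2 \left(-559\right)\right)} - \frac{403760}{322 - 319} = \frac{476062}{\left(-559\right) \left(-345 - 1118\right)} - \frac{403760}{322 - 319} = \frac{476062}{\left(-559\right) \left(-1463\right)} - \frac{403760}{3} = \frac{476062}{817817} - \frac{403760}{3} = - \frac{330200363734}{2453451}$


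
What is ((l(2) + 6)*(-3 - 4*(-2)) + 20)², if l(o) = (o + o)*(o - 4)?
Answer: 100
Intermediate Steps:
l(o) = 2*o*(-4 + o) (l(o) = (2*o)*(-4 + o) = 2*o*(-4 + o))
((l(2) + 6)*(-3 - 4*(-2)) + 20)² = ((2*2*(-4 + 2) + 6)*(-3 - 4*(-2)) + 20)² = ((2*2*(-2) + 6)*(-3 + 8) + 20)² = ((-8 + 6)*5 + 20)² = (-2*5 + 20)² = (-10 + 20)² = 10² = 100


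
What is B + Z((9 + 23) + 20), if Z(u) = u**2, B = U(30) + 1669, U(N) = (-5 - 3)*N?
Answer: 4133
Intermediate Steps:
U(N) = -8*N
B = 1429 (B = -8*30 + 1669 = -240 + 1669 = 1429)
B + Z((9 + 23) + 20) = 1429 + ((9 + 23) + 20)**2 = 1429 + (32 + 20)**2 = 1429 + 52**2 = 1429 + 2704 = 4133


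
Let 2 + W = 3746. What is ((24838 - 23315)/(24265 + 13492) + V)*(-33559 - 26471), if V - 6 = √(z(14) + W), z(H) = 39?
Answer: -13690741950/37757 - 60030*√3783 ≈ -4.0548e+6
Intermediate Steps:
W = 3744 (W = -2 + 3746 = 3744)
V = 6 + √3783 (V = 6 + √(39 + 3744) = 6 + √3783 ≈ 67.506)
((24838 - 23315)/(24265 + 13492) + V)*(-33559 - 26471) = ((24838 - 23315)/(24265 + 13492) + (6 + √3783))*(-33559 - 26471) = (1523/37757 + (6 + √3783))*(-60030) = (228065/37757 + √3783)*(-60030) = -13690741950/37757 - 60030*√3783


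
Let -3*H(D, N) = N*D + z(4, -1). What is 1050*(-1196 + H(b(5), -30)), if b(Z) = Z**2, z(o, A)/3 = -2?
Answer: -991200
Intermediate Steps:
z(o, A) = -6 (z(o, A) = 3*(-2) = -6)
H(D, N) = 2 - D*N/3 (H(D, N) = -(N*D - 6)/3 = -(D*N - 6)/3 = -(-6 + D*N)/3 = 2 - D*N/3)
1050*(-1196 + H(b(5), -30)) = 1050*(-1196 + (2 - 1/3*5**2*(-30))) = 1050*(-1196 + (2 - 1/3*25*(-30))) = 1050*(-1196 + (2 + 250)) = 1050*(-1196 + 252) = 1050*(-944) = -991200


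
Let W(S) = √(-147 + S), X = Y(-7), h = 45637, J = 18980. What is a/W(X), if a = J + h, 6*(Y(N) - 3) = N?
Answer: -64617*I*√5226/871 ≈ -5363.1*I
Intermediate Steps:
Y(N) = 3 + N/6
X = 11/6 (X = 3 + (⅙)*(-7) = 3 - 7/6 = 11/6 ≈ 1.8333)
a = 64617 (a = 18980 + 45637 = 64617)
a/W(X) = 64617/(√(-147 + 11/6)) = 64617/(√(-871/6)) = 64617/((I*√5226/6)) = 64617*(-I*√5226/871) = -64617*I*√5226/871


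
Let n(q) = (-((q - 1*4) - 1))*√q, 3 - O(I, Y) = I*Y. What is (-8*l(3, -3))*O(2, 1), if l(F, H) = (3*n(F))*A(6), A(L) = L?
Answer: -288*√3 ≈ -498.83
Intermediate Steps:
O(I, Y) = 3 - I*Y
n(q) = √q*(5 - q) (n(q) = (-((q - 4) - 1))*√q = (-((-4 + q) - 1))*√q = (-(-5 + q))*√q = (5 - q)*√q = √q*(5 - q))
l(F, H) = 18*√F*(5 - F) (l(F, H) = (3*(√F*(5 - F)))*6 = (3*√F*(5 - F))*6 = 18*√F*(5 - F))
(-8*l(3, -3))*O(2, 1) = (-144*√3*(5 - 1*3))*(3 - 1*2*1) = (-144*√3*(5 - 3))*(3 - 2) = -144*√3*2*1 = -288*√3*1 = -288*√3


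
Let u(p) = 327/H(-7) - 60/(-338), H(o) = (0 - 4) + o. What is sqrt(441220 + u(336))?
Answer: sqrt(9021903517)/143 ≈ 664.22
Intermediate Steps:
H(o) = -4 + o
u(p) = -54933/1859 (u(p) = 327/(-4 - 7) - 60/(-338) = 327/(-11) - 60*(-1/338) = 327*(-1/11) + 30/169 = -327/11 + 30/169 = -54933/1859)
sqrt(441220 + u(336)) = sqrt(441220 - 54933/1859) = sqrt(820173047/1859) = sqrt(9021903517)/143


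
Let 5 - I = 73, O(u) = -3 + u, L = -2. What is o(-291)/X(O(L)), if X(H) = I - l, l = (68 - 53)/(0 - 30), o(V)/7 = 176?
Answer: -2464/135 ≈ -18.252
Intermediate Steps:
o(V) = 1232 (o(V) = 7*176 = 1232)
l = -½ (l = 15/(-30) = 15*(-1/30) = -½ ≈ -0.50000)
I = -68 (I = 5 - 1*73 = 5 - 73 = -68)
X(H) = -135/2 (X(H) = -68 - 1*(-½) = -68 + ½ = -135/2)
o(-291)/X(O(L)) = 1232/(-135/2) = 1232*(-2/135) = -2464/135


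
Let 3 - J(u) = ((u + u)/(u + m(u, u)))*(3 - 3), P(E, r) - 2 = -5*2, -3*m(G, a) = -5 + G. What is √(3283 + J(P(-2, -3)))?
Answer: √3286 ≈ 57.324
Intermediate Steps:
m(G, a) = 5/3 - G/3 (m(G, a) = -(-5 + G)/3 = 5/3 - G/3)
P(E, r) = -8 (P(E, r) = 2 - 5*2 = 2 - 10 = -8)
J(u) = 3 (J(u) = 3 - (u + u)/(u + (5/3 - u/3))*(3 - 3) = 3 - (2*u)/(5/3 + 2*u/3)*0 = 3 - 2*u/(5/3 + 2*u/3)*0 = 3 - 1*0 = 3 + 0 = 3)
√(3283 + J(P(-2, -3))) = √(3283 + 3) = √3286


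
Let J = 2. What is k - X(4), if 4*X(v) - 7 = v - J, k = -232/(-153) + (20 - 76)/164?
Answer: -26977/25092 ≈ -1.0751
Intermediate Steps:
k = 7370/6273 (k = -232*(-1/153) - 56*1/164 = 232/153 - 14/41 = 7370/6273 ≈ 1.1749)
X(v) = 5/4 + v/4 (X(v) = 7/4 + (v - 1*2)/4 = 7/4 + (v - 2)/4 = 7/4 + (-2 + v)/4 = 7/4 + (-1/2 + v/4) = 5/4 + v/4)
k - X(4) = 7370/6273 - (5/4 + (1/4)*4) = 7370/6273 - (5/4 + 1) = 7370/6273 - 1*9/4 = 7370/6273 - 9/4 = -26977/25092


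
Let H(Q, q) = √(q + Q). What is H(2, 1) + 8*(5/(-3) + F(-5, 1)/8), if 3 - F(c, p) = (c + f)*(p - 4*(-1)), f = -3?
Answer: 89/3 + √3 ≈ 31.399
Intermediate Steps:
H(Q, q) = √(Q + q)
F(c, p) = 3 - (-3 + c)*(4 + p) (F(c, p) = 3 - (c - 3)*(p - 4*(-1)) = 3 - (-3 + c)*(p + 4) = 3 - (-3 + c)*(4 + p))
H(2, 1) + 8*(5/(-3) + F(-5, 1)/8) = √(2 + 1) + 8*(5/(-3) + (15 - 4*(-5) + 3*1 - 1*(-5)*1)/8) = √3 + 8*(5*(-⅓) + (15 + 20 + 3 + 5)*(⅛)) = √3 + 8*(-5/3 + 43*(⅛)) = √3 + 8*(-5/3 + 43/8) = √3 + 8*(89/24) = √3 + 89/3 = 89/3 + √3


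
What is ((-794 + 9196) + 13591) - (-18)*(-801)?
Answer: 7575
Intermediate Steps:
((-794 + 9196) + 13591) - (-18)*(-801) = (8402 + 13591) - 1*14418 = 21993 - 14418 = 7575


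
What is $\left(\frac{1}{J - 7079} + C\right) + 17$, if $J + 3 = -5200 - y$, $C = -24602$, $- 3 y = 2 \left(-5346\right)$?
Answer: $- \frac{389573911}{15846} \approx -24585.0$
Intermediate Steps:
$y = 3564$ ($y = - \frac{2 \left(-5346\right)}{3} = \left(- \frac{1}{3}\right) \left(-10692\right) = 3564$)
$J = -8767$ ($J = -3 - 8764 = -8767$)
$\left(\frac{1}{J - 7079} + C\right) + 17 = \left(\frac{1}{-8767 - 7079} - 24602\right) + 17 = \left(\frac{1}{-15846} - 24602\right) + 17 = \left(- \frac{1}{15846} - 24602\right) + 17 = - \frac{389843293}{15846} + 17 = - \frac{389573911}{15846}$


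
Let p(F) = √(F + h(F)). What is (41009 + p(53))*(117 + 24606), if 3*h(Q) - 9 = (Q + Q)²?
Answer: 1013865507 + 16482*√8553 ≈ 1.0154e+9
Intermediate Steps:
h(Q) = 3 + 4*Q²/3 (h(Q) = 3 + (Q + Q)²/3 = 3 + (2*Q)²/3 = 3 + (4*Q²)/3 = 3 + 4*Q²/3)
p(F) = √(3 + F + 4*F²/3) (p(F) = √(F + (3 + 4*F²/3)) = √(3 + F + 4*F²/3))
(41009 + p(53))*(117 + 24606) = (41009 + √(27 + 9*53 + 12*53²)/3)*(117 + 24606) = (41009 + √(27 + 477 + 12*2809)/3)*24723 = (41009 + √(27 + 477 + 33708)/3)*24723 = (41009 + √34212/3)*24723 = (41009 + (2*√8553)/3)*24723 = (41009 + 2*√8553/3)*24723 = 1013865507 + 16482*√8553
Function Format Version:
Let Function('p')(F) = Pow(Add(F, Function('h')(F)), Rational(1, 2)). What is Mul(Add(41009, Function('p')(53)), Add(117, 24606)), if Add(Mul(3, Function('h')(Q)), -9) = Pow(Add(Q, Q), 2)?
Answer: Add(1013865507, Mul(16482, Pow(8553, Rational(1, 2)))) ≈ 1.0154e+9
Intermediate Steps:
Function('h')(Q) = Add(3, Mul(Rational(4, 3), Pow(Q, 2))) (Function('h')(Q) = Add(3, Mul(Rational(1, 3), Pow(Add(Q, Q), 2))) = Add(3, Mul(Rational(1, 3), Pow(Mul(2, Q), 2))) = Add(3, Mul(Rational(1, 3), Mul(4, Pow(Q, 2)))) = Add(3, Mul(Rational(4, 3), Pow(Q, 2))))
Function('p')(F) = Pow(Add(3, F, Mul(Rational(4, 3), Pow(F, 2))), Rational(1, 2)) (Function('p')(F) = Pow(Add(F, Add(3, Mul(Rational(4, 3), Pow(F, 2)))), Rational(1, 2)) = Pow(Add(3, F, Mul(Rational(4, 3), Pow(F, 2))), Rational(1, 2)))
Mul(Add(41009, Function('p')(53)), Add(117, 24606)) = Mul(Add(41009, Mul(Rational(1, 3), Pow(Add(27, Mul(9, 53), Mul(12, Pow(53, 2))), Rational(1, 2)))), Add(117, 24606)) = Mul(Add(41009, Mul(Rational(1, 3), Pow(Add(27, 477, Mul(12, 2809)), Rational(1, 2)))), 24723) = Mul(Add(41009, Mul(Rational(1, 3), Pow(Add(27, 477, 33708), Rational(1, 2)))), 24723) = Mul(Add(41009, Mul(Rational(1, 3), Pow(34212, Rational(1, 2)))), 24723) = Mul(Add(41009, Mul(Rational(1, 3), Mul(2, Pow(8553, Rational(1, 2))))), 24723) = Mul(Add(41009, Mul(Rational(2, 3), Pow(8553, Rational(1, 2)))), 24723) = Add(1013865507, Mul(16482, Pow(8553, Rational(1, 2))))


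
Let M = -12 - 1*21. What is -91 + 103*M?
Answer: -3490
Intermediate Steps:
M = -33 (M = -12 - 21 = -33)
-91 + 103*M = -91 + 103*(-33) = -91 - 3399 = -3490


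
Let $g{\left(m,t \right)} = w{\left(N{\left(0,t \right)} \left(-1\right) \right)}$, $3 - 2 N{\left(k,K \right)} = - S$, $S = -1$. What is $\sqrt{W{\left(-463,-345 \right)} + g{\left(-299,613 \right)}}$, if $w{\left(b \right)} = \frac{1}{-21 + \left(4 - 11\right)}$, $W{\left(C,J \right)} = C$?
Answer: $\frac{i \sqrt{90755}}{14} \approx 21.518 i$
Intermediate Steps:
$N{\left(k,K \right)} = 1$ ($N{\left(k,K \right)} = \frac{3}{2} - \frac{\left(-1\right) \left(-1\right)}{2} = \frac{3}{2} - \frac{1}{2} = 1$)
$w{\left(b \right)} = - \frac{1}{28}$ ($w{\left(b \right)} = \frac{1}{-21 + \left(4 - 11\right)} = \frac{1}{-21 - 7} = \frac{1}{-28} = - \frac{1}{28}$)
$g{\left(m,t \right)} = - \frac{1}{28}$
$\sqrt{W{\left(-463,-345 \right)} + g{\left(-299,613 \right)}} = \sqrt{-463 - \frac{1}{28}} = \sqrt{- \frac{12965}{28}} = \frac{i \sqrt{90755}}{14}$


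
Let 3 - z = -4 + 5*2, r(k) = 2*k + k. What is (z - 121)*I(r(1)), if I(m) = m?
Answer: -372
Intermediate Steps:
r(k) = 3*k
z = -3 (z = 3 - (-4 + 5*2) = 3 - (-4 + 10) = 3 - 1*6 = 3 - 6 = -3)
(z - 121)*I(r(1)) = (-3 - 121)*(3*1) = -124*3 = -372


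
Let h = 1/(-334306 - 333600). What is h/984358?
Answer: -1/657458614348 ≈ -1.5210e-12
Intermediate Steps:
h = -1/667906 (h = 1/(-667906) = -1/667906 ≈ -1.4972e-6)
h/984358 = -1/667906/984358 = -1/667906*1/984358 = -1/657458614348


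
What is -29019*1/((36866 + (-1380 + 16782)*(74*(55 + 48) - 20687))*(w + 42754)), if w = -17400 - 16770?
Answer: 29019/1727017226176 ≈ 1.6803e-8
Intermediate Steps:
w = -34170
-29019*1/((36866 + (-1380 + 16782)*(74*(55 + 48) - 20687))*(w + 42754)) = -29019*1/((-34170 + 42754)*(36866 + (-1380 + 16782)*(74*(55 + 48) - 20687))) = -29019*1/(8584*(36866 + 15402*(74*103 - 20687))) = -29019*1/(8584*(36866 + 15402*(7622 - 20687))) = -29019*1/(8584*(36866 + 15402*(-13065))) = -29019*1/(8584*(36866 - 201227130)) = -29019/((-201190264*8584)) = -29019/(-1727017226176) = -29019*(-1/1727017226176) = 29019/1727017226176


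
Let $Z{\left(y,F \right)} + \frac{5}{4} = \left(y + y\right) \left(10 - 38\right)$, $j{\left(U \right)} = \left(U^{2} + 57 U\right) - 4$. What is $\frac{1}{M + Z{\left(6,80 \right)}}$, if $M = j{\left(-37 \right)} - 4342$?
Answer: $- \frac{4}{21693} \approx -0.00018439$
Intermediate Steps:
$j{\left(U \right)} = -4 + U^{2} + 57 U$
$Z{\left(y,F \right)} = - \frac{5}{4} - 56 y$ ($Z{\left(y,F \right)} = - \frac{5}{4} + \left(y + y\right) \left(10 - 38\right) = - \frac{5}{4} + 2 y \left(-28\right) = - \frac{5}{4} - 56 y$)
$M = -5086$ ($M = \left(-4 + \left(-37\right)^{2} + 57 \left(-37\right)\right) - 4342 = \left(-4 + 1369 - 2109\right) - 4342 = -744 - 4342 = -5086$)
$\frac{1}{M + Z{\left(6,80 \right)}} = \frac{1}{-5086 - \frac{1349}{4}} = \frac{1}{- \frac{21693}{4}} = - \frac{4}{21693}$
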